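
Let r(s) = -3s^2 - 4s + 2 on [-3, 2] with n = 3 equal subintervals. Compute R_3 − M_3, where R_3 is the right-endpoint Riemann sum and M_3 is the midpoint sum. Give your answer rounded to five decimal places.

-14.58333

R_3 ≈ -26.1111111.
M_3 ≈ -11.5277778.
R_3 − M_3 ≈ -14.58333.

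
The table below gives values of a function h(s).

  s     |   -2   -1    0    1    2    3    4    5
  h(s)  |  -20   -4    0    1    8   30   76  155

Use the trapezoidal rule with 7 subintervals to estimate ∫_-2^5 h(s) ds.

178.5

Δs = 1.
T_7 = (1/2)·[(-20) + 2·(-4) + 2·0 + 2·1 + 2·8 + 2·30 + 2·76 + 155] = 178.5.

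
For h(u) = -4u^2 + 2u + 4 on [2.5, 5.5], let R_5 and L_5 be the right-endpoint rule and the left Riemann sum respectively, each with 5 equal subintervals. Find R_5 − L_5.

R_5 = -192.72.
L_5 = -138.72.
R_5 − L_5 = -54.

-54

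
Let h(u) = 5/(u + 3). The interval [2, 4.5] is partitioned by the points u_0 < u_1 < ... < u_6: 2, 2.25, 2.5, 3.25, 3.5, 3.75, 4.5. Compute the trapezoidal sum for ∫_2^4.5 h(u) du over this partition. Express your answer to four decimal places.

2.0303

Subinterval widths: 0.25, 0.25, 0.75, 0.25, 0.25, 0.75.
h(2) = 1, h(2.25) = 20/21, h(2.5) = 10/11, h(3.25) = 0.8, h(3.5) = 10/13, h(3.75) = 20/27, h(4.5) = 2/3.
On each subinterval the trapezoid contributes (Δu_i/2)·[h(u_{i-1}) + h(u_i)].
Sum ≈ 2.0303.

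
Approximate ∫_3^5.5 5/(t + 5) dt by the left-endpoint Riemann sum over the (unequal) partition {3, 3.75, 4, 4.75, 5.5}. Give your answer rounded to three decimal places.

1.413

Subinterval widths: 0.75, 0.25, 0.75, 0.75.
Left endpoints: 3, 3.75, 4, 4.75.
f(3) = 0.625, f(3.75) = 4/7, f(4) = 5/9, f(4.75) = 20/39.
Sum = Σ Δt_i · f(t_i).
Sum ≈ 1.413.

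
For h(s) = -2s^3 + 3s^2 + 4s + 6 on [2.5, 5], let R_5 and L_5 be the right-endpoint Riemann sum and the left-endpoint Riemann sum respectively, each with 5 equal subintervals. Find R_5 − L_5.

R_5 = -171.25.
L_5 = -95.
R_5 − L_5 = -76.25.

-76.25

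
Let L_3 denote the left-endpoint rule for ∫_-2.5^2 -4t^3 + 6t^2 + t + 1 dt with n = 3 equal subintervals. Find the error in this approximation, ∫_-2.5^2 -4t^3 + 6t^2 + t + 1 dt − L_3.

-92.8125

Exact integral: ∫_-2.5^2 f(t) dt = 73.6875.
L_3 = 166.5.
Error = 73.6875 − 166.5 = -92.8125.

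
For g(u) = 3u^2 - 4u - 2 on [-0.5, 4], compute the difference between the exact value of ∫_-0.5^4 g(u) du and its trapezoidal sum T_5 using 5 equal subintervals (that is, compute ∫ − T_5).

Exact integral: ∫_-0.5^4 g(u) du = 23.625.
T_5 = 25.4475.
Error = 23.625 − 25.4475 = -1.8225.

-1.8225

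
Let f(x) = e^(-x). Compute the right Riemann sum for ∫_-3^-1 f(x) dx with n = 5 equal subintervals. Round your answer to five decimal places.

14.12475

Δx = (-1 − (-3))/5 = 0.4.
Right endpoints: -2.6, -2.2, -1.8, -1.4, -1.
f(-2.6) ≈ 13.46374, f(-2.2) ≈ 9.02501, f(-1.8) ≈ 6.04965, f(-1.4) ≈ 4.05520, f(-1) ≈ 2.71828.
Sum = Δx · [f(-2.6) + f(-2.2) + f(-1.8) + f(-1.4) + f(-1)].
Sum ≈ 14.12475.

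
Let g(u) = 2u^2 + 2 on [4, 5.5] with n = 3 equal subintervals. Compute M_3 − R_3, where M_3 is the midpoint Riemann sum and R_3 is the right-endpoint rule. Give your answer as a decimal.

M_3 = 71.1875.
R_3 = 78.5.
M_3 − R_3 = -7.3125.

-7.3125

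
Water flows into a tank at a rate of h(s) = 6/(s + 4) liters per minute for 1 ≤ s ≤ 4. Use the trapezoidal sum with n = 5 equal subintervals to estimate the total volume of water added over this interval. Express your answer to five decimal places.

2.82440

Δs = (4 − 1)/5 = 0.6.
h(1) = 1.2, h(1.6) = 15/14, h(2.2) = 30/31, h(2.8) = 15/17, h(3.4) = 30/37, h(4) = 0.75.
T_5 = (Δs/2)·[h(s_0) + 2h(s_1) + ... + 2h(s_{4}) + h(s_5)].
Sum ≈ 2.82440.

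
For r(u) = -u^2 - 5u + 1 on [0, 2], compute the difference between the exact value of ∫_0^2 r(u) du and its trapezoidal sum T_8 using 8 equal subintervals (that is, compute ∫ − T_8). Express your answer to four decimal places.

Exact integral: ∫_0^2 r(u) du ≈ -10.666667.
T_8 = -10.6875.
Error ≈ -10.666667 − (-10.6875) ≈ 0.0208.

0.0208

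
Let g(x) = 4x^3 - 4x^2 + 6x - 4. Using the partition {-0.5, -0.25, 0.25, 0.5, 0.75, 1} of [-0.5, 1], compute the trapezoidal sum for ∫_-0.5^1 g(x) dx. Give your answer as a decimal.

-4.390625

Subinterval widths: 0.25, 0.5, 0.25, 0.25, 0.25.
g(-0.5) = -8.5, g(-0.25) = -5.8125, g(0.25) = -2.6875, g(0.5) = -1.5, g(0.75) = -0.0625, g(1) = 2.
On each subinterval the trapezoid contributes (Δx_i/2)·[g(x_{i-1}) + g(x_i)].
Sum = -4.390625.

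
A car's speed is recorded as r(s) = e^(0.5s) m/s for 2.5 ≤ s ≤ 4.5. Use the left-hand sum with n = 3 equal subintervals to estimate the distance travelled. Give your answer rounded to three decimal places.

Δs = (4.5 − 2.5)/3 = 2/3.
Left endpoints: 2.5, 19/6, 23/6.
r(2.5) ≈ 3.490, r(19/6) ≈ 4.871, r(23/6) ≈ 6.798.
Sum = Δs · [r(2.5) + r(19/6) + r(23/6)].
Sum ≈ 10.107.

10.107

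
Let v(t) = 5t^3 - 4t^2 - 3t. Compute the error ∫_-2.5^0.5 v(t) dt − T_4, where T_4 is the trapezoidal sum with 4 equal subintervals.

Exact integral: ∫_-2.5^0.5 v(t) dt = -60.75.
T_4 = -66.09375.
Error = -60.75 − (-66.09375) = 5.34375.

5.34375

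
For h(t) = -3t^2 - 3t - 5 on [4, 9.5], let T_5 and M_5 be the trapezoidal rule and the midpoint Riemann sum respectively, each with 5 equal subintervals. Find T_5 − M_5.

T_5 = -935.5775.
M_5 = -930.58625.
T_5 − M_5 = -4.99125.

-4.99125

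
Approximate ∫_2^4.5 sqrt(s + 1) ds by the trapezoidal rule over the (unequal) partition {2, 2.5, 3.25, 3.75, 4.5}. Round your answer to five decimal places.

5.13236

Subinterval widths: 0.5, 0.75, 0.5, 0.75.
f(2) ≈ 1.73205, f(2.5) ≈ 1.87083, f(3.25) ≈ 2.06155, f(3.75) ≈ 2.17945, f(4.5) ≈ 2.34521.
On each subinterval the trapezoid contributes (Δs_i/2)·[f(s_{i-1}) + f(s_i)].
Sum ≈ 5.13236.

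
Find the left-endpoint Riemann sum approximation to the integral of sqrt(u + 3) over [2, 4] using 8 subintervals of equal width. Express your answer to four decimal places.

Δu = (4 − 2)/8 = 0.25.
Left endpoints: 2, 2.25, 2.5, 2.75, 3, 3.25, 3.5, 3.75.
f(2) ≈ 2.2361, f(2.25) ≈ 2.2913, f(2.5) ≈ 2.3452, f(2.75) ≈ 2.3979, f(3) ≈ 2.4495, f(3.25) ≈ 2.5000, f(3.5) ≈ 2.5495, f(3.75) ≈ 2.5981.
Sum = Δu · [f(2) + f(2.25) + f(2.5) + ...].
Sum ≈ 4.8419.

4.8419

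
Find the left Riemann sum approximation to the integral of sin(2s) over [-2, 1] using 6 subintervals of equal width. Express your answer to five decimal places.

Δs = (1 − (-2))/6 = 0.5.
Left endpoints: -2, -1.5, -1, -0.5, 0, 0.5.
f(-2) ≈ 0.75680, f(-1.5) ≈ -0.14112, f(-1) ≈ -0.90930, f(-0.5) ≈ -0.84147, f(0) ≈ 0.00000, f(0.5) ≈ 0.84147.
Sum = Δs · [f(-2) + f(-1.5) + f(-1) + ...].
Sum ≈ -0.14681.

-0.14681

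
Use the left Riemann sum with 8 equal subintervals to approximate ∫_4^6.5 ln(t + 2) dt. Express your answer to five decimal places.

Δt = (6.5 − 4)/8 = 0.3125.
Left endpoints: 4, 4.3125, 4.625, 4.9375, 5.25, 5.5625, 5.875, 6.1875.
f(4) ≈ 1.79176, f(4.3125) ≈ 1.84253, f(4.625) ≈ 1.89085, f(4.9375) ≈ 1.93694, f(5.25) ≈ 1.98100, f(5.5625) ≈ 2.02320, f(5.875) ≈ 2.06369, f(6.1875) ≈ 2.10261.
Sum = Δt · [f(4) + f(4.3125) + f(4.625) + ...].
Sum ≈ 4.88518.

4.88518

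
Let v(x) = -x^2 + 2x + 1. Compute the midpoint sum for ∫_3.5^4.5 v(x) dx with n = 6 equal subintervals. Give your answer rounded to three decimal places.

-7.081

Δx = (4.5 − 3.5)/6 = 1/6.
Midpoints: 43/12, 3.75, 47/12, 49/12, 4.25, 53/12.
v(43/12) = -673/144, v(3.75) = -5.5625, v(47/12) = -937/144, v(49/12) = -1081/144, v(4.25) = -8.5625, v(53/12) = -1393/144.
Sum = Δx · [v(43/12) + v(3.75) + v(47/12) + ...].
Sum ≈ -7.081.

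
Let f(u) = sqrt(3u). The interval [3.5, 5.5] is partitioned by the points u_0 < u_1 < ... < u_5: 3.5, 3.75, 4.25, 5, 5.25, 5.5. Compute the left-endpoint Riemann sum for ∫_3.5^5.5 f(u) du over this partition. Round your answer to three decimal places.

7.126

Subinterval widths: 0.25, 0.5, 0.75, 0.25, 0.25.
Left endpoints: 3.5, 3.75, 4.25, 5, 5.25.
f(3.5) ≈ 3.240, f(3.75) ≈ 3.354, f(4.25) ≈ 3.571, f(5) ≈ 3.873, f(5.25) ≈ 3.969.
Sum = Σ Δu_i · f(u_i).
Sum ≈ 7.126.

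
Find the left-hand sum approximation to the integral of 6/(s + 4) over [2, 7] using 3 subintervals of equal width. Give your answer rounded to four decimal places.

4.0424

Δs = (7 − 2)/3 = 5/3.
Left endpoints: 2, 11/3, 16/3.
f(2) = 1, f(11/3) = 18/23, f(16/3) = 9/14.
Sum = Δs · [f(2) + f(11/3) + f(16/3)].
Sum ≈ 4.0424.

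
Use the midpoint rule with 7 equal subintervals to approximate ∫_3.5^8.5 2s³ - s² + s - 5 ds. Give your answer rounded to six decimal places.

Δs = (8.5 − 3.5)/7 = 5/7.
Midpoints: 27/7, 32/7, 37/7, 6, 47/7, 52/7, 57/7.
f(27/7) = 33871/343, f(32/7) = 58221/343, f(37/7) = 91821/343, f(6) = 397, f(47/7) = 192771/343, f(52/7) = 263121/343, f(57/7) = 348721/343.
Sum = Δs · [f(27/7) + f(32/7) + f(37/7) + ...].
Sum ≈ 2342.142857.

2342.142857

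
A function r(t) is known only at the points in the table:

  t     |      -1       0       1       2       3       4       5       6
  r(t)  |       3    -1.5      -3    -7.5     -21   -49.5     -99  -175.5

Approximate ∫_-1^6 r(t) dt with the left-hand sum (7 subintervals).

Δt = 1.
Sum = 1·[3 + (-1.5) + (-3) + (-7.5) + (-21) + (-49.5) + (-99)] = -178.5.

-178.5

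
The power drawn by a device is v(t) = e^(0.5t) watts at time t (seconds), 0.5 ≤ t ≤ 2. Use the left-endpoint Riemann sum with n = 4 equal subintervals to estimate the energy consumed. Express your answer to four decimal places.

2.6080

Δt = (2 − 0.5)/4 = 0.375.
Left endpoints: 0.5, 0.875, 1.25, 1.625.
v(0.5) ≈ 1.2840, v(0.875) ≈ 1.5488, v(1.25) ≈ 1.8682, v(1.625) ≈ 2.2535.
Sum = Δt · [v(0.5) + v(0.875) + v(1.25) + v(1.625)].
Sum ≈ 2.6080.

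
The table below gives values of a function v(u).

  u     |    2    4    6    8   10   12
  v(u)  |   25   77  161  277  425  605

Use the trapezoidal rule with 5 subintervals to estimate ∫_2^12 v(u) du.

2510

Δu = 2.
T_5 = (2/2)·[25 + 2·77 + 2·161 + 2·277 + 2·425 + 605] = 2510.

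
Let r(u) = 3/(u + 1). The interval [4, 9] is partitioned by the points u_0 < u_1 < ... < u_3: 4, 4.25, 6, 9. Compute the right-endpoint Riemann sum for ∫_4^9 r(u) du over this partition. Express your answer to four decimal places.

Subinterval widths: 0.25, 1.75, 3.
Right endpoints: 4.25, 6, 9.
r(4.25) = 4/7, r(6) = 3/7, r(9) = 0.3.
Sum = Σ Δu_i · r(u_i).
Sum ≈ 1.7929.

1.7929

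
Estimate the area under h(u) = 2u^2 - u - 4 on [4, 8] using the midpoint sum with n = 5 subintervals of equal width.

Δu = (8 − 4)/5 = 0.8.
Midpoints: 4.4, 5.2, 6, 6.8, 7.6.
h(4.4) = 30.32, h(5.2) = 44.88, h(6) = 62, h(6.8) = 81.68, h(7.6) = 103.92.
Sum = Δu · [h(4.4) + h(5.2) + h(6) + h(6.8) + h(7.6)].
Sum = 258.24.

258.24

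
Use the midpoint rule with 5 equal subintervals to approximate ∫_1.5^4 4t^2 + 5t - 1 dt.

Δt = (4 − 1.5)/5 = 0.5.
Midpoints: 1.75, 2.25, 2.75, 3.25, 3.75.
f(1.75) = 20, f(2.25) = 30.5, f(2.75) = 43, f(3.25) = 57.5, f(3.75) = 74.
Sum = Δt · [f(1.75) + f(2.25) + f(2.75) + f(3.25) + f(3.75)].
Sum = 112.5.

112.5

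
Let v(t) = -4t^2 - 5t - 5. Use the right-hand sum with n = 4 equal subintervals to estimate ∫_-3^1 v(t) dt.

Δt = (1 − (-3))/4 = 1.
Right endpoints: -2, -1, 0, 1.
v(-2) = -11, v(-1) = -4, v(0) = -5, v(1) = -14.
Sum = Δt · [v(-2) + v(-1) + v(0) + v(1)].
Sum = -34.

-34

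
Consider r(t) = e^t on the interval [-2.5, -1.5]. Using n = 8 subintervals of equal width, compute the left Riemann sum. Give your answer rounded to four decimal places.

0.1324

Δt = (-1.5 − (-2.5))/8 = 0.125.
Left endpoints: -2.5, -2.375, -2.25, -2.125, -2, -1.875, -1.75, -1.625.
r(-2.5) ≈ 0.0821, r(-2.375) ≈ 0.0930, r(-2.25) ≈ 0.1054, r(-2.125) ≈ 0.1194, r(-2) ≈ 0.1353, r(-1.875) ≈ 0.1534, r(-1.75) ≈ 0.1738, r(-1.625) ≈ 0.1969.
Sum = Δt · [r(-2.5) + r(-2.375) + r(-2.25) + ...].
Sum ≈ 0.1324.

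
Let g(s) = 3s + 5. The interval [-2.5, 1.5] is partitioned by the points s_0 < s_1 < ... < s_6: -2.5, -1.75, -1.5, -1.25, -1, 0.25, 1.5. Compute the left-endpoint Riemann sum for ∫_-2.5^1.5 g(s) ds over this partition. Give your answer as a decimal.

Subinterval widths: 0.75, 0.25, 0.25, 0.25, 1.25, 1.25.
Left endpoints: -2.5, -1.75, -1.5, -1.25, -1, 0.25.
g(-2.5) = -2.5, g(-1.75) = -0.25, g(-1.5) = 0.5, g(-1.25) = 1.25, g(-1) = 2, g(0.25) = 5.75.
Sum = Σ Δs_i · g(s_i).
Sum = 8.1875.

8.1875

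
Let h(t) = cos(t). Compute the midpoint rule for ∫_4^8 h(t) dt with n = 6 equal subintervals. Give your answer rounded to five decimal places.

1.77892

Δt = (8 − 4)/6 = 2/3.
Midpoints: 13/3, 5, 17/3, 19/3, 7, 23/3.
h(13/3) ≈ -0.37004, h(5) ≈ 0.28366, h(17/3) ≈ 0.81590, h(19/3) ≈ 0.99874, h(7) ≈ 0.75390, h(23/3) ≈ 0.18622.
Sum = Δt · [h(13/3) + h(5) + h(17/3) + ...].
Sum ≈ 1.77892.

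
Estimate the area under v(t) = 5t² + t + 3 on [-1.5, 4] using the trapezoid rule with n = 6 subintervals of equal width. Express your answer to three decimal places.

Δt = (4 − (-1.5))/6 = 11/12.
v(-1.5) = 12.75, v(-7/12) = 593/144, v(1/3) = 35/9, v(1.25) = 12.0625, v(13/6) = 1031/36, v(37/12) = 7721/144, v(4) = 87.
T_6 = (Δt/2)·[v(t_0) + 2v(t_1) + ... + 2v(t_{5}) + v(t_6)].
Sum ≈ 139.518.

139.518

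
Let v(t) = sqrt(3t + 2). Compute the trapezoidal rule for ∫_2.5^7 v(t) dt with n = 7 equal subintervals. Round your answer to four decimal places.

Δt = (7 − 2.5)/7 = 9/14.
v(2.5) ≈ 3.0822, v(22/7) ≈ 3.3806, v(53/14) ≈ 3.6547, v(31/7) ≈ 3.9097, v(71/14) ≈ 4.1490, v(40/7) ≈ 4.3753, v(89/14) ≈ 4.5904, v(7) ≈ 4.7958.
T_7 = (Δt/2)·[v(t_0) + 2v(t_1) + ... + 2v(t_{6}) + v(t_7)].
Sum ≈ 17.9992.

17.9992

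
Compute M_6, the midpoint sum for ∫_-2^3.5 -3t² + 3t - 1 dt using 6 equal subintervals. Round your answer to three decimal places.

-42.845

Δt = (3.5 − (-2))/6 = 11/12.
Midpoints: -37/24, -0.625, 7/24, 29/24, 2.125, 73/24.
f(-37/24) = -2449/192, f(-0.625) = -4.046875, f(7/24) = -73/192, f(29/24) = -337/192, f(2.125) = -8.171875, f(73/24) = -3769/192.
Sum = Δt · [f(-37/24) + f(-0.625) + f(7/24) + ...].
Sum ≈ -42.845.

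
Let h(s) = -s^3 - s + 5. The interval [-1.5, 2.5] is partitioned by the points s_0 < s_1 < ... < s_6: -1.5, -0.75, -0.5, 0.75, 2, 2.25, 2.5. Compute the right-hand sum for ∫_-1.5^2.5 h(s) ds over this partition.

Subinterval widths: 0.75, 0.25, 1.25, 1.25, 0.25, 0.25.
Right endpoints: -0.75, -0.5, 0.75, 2, 2.25, 2.5.
h(-0.75) = 6.171875, h(-0.5) = 5.625, h(0.75) = 3.828125, h(2) = -5, h(2.25) = -8.640625, h(2.5) = -13.125.
Sum = Σ Δs_i · h(s_i).
Sum = -0.87109375.

-0.87109375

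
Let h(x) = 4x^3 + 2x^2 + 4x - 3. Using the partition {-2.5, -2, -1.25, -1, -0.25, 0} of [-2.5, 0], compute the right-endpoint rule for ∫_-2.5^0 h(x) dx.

-32.96875

Subinterval widths: 0.5, 0.75, 0.25, 0.75, 0.25.
Right endpoints: -2, -1.25, -1, -0.25, 0.
h(-2) = -35, h(-1.25) = -12.6875, h(-1) = -9, h(-0.25) = -3.9375, h(0) = -3.
Sum = Σ Δx_i · h(x_i).
Sum = -32.96875.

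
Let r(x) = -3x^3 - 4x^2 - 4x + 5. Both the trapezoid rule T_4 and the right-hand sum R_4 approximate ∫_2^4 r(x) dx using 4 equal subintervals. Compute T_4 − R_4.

56

T_4 = -271.25.
R_4 = -327.25.
T_4 − R_4 = 56.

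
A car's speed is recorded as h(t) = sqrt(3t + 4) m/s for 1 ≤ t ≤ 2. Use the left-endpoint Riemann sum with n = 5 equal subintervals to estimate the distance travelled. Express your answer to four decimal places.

2.8597

Δt = (2 − 1)/5 = 0.2.
Left endpoints: 1, 1.2, 1.4, 1.6, 1.8.
h(1) ≈ 2.6458, h(1.2) ≈ 2.7568, h(1.4) ≈ 2.8636, h(1.6) ≈ 2.9665, h(1.8) ≈ 3.0659.
Sum = Δt · [h(1) + h(1.2) + h(1.4) + h(1.6) + h(1.8)].
Sum ≈ 2.8597.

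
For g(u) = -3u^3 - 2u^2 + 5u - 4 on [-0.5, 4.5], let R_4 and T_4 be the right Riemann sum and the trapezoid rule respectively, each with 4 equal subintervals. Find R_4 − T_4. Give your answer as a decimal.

R_4 = -544.84375.
T_4 = -364.375.
R_4 − T_4 = -180.46875.

-180.46875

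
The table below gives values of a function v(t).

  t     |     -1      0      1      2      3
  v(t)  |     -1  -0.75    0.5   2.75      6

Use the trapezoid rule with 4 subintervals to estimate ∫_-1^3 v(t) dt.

5

Δt = 1.
T_4 = (1/2)·[(-1) + 2·(-0.75) + 2·0.5 + 2·2.75 + 6] = 5.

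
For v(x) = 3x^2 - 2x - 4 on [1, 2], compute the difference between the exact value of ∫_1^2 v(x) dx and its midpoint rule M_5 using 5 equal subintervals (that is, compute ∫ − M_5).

Exact integral: ∫_1^2 v(x) dx = 0.
M_5 = -0.01.
Error = 0 − (-0.01) = 0.01.

0.01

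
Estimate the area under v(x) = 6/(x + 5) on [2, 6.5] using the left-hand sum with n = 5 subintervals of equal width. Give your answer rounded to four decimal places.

Δx = (6.5 − 2)/5 = 0.9.
Left endpoints: 2, 2.9, 3.8, 4.7, 5.6.
v(2) = 6/7, v(2.9) = 60/79, v(3.8) = 15/22, v(4.7) = 60/97, v(5.6) = 30/53.
Sum = Δx · [v(2) + v(2.9) + v(3.8) + v(4.7) + v(5.6)].
Sum ≈ 3.1347.

3.1347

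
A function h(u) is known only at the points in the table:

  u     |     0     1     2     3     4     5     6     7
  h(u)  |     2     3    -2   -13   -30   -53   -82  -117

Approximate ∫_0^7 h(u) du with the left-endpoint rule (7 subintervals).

Δu = 1.
Sum = 1·[2 + 3 + (-2) + (-13) + (-30) + (-53) + (-82)] = -175.

-175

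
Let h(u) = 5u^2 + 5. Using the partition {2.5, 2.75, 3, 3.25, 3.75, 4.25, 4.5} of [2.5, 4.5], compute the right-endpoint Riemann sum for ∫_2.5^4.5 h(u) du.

Subinterval widths: 0.25, 0.25, 0.25, 0.5, 0.5, 0.25.
Right endpoints: 2.75, 3, 3.25, 3.75, 4.25, 4.5.
h(2.75) = 42.8125, h(3) = 50, h(3.25) = 57.8125, h(3.75) = 75.3125, h(4.25) = 95.3125, h(4.5) = 106.25.
Sum = Σ Δu_i · h(u_i).
Sum = 149.53125.

149.53125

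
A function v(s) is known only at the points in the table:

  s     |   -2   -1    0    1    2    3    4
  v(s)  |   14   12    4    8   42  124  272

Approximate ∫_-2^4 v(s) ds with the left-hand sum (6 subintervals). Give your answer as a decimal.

204

Δs = 1.
Sum = 1·[14 + 12 + 4 + 8 + 42 + 124] = 204.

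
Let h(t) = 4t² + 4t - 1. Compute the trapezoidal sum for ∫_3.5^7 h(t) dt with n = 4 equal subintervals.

471.953125

Δt = (7 − 3.5)/4 = 0.875.
h(3.5) = 62, h(4.375) = 93.0625, h(5.25) = 130.25, h(6.125) = 173.5625, h(7) = 223.
T_4 = (Δt/2)·[h(t_0) + 2h(t_1) + 2h(t_2) + 2h(t_3) + h(t_4)].
Sum = 471.953125.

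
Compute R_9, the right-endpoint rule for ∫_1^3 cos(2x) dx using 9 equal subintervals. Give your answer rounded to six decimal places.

-0.431616

Δx = (3 − 1)/9 = 2/9.
Right endpoints: 11/9, 13/9, 5/3, 17/9, 19/9, 7/3, 23/9, 25/9, 3.
f(11/9) ≈ -0.766676, f(13/9) ≈ -0.968240, f(5/3) ≈ -0.981674, f(17/9) ≈ -0.804368, f(19/9) ≈ -0.470773, f(7/3) ≈ -0.045706, f(23/9) ≈ 0.388241, f(25/9) ≈ 0.746753, f(3) ≈ 0.960170.
Sum = Δx · [f(11/9) + f(13/9) + f(5/3) + ...].
Sum ≈ -0.431616.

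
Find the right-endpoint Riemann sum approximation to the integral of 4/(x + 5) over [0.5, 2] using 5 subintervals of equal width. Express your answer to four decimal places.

0.9417

Δx = (2 − 0.5)/5 = 0.3.
Right endpoints: 0.8, 1.1, 1.4, 1.7, 2.
f(0.8) = 20/29, f(1.1) = 40/61, f(1.4) = 0.625, f(1.7) = 40/67, f(2) = 4/7.
Sum = Δx · [f(0.8) + f(1.1) + f(1.4) + f(1.7) + f(2)].
Sum ≈ 0.9417.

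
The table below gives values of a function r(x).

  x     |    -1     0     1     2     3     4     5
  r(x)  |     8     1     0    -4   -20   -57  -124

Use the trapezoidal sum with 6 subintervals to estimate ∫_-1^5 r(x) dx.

Δx = 1.
T_6 = (1/2)·[8 + 2·1 + 2·0 + 2·(-4) + 2·(-20) + 2·(-57) + (-124)] = -138.

-138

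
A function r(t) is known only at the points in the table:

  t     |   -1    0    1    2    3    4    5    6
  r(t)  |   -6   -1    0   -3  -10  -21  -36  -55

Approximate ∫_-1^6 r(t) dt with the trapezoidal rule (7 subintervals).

Δt = 1.
T_7 = (1/2)·[(-6) + 2·(-1) + 2·0 + 2·(-3) + 2·(-10) + 2·(-21) + 2·(-36) + (-55)] = -101.5.

-101.5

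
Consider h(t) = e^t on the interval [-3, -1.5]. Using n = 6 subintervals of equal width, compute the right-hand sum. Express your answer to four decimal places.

Δt = (-1.5 − (-3))/6 = 0.25.
Right endpoints: -2.75, -2.5, -2.25, -2, -1.75, -1.5.
h(-2.75) ≈ 0.0639, h(-2.5) ≈ 0.0821, h(-2.25) ≈ 0.1054, h(-2) ≈ 0.1353, h(-1.75) ≈ 0.1738, h(-1.5) ≈ 0.2231.
Sum = Δt · [h(-2.75) + h(-2.5) + h(-2.25) + ...].
Sum ≈ 0.1959.

0.1959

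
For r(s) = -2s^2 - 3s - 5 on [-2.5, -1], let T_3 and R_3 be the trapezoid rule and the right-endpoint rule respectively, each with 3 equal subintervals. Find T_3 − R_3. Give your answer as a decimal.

-1.5

T_3 = -9.5.
R_3 = -8.
T_3 − R_3 = -1.5.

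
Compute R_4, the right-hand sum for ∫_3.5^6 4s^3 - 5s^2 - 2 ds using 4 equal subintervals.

Δs = (6 − 3.5)/4 = 0.625.
Right endpoints: 4.125, 4.75, 5.375, 6.
f(4.125) = 193.6796875, f(4.75) = 313.875, f(5.375) = 474.6953125, f(6) = 682.
Sum = Δs · [f(4.125) + f(4.75) + f(5.375) + f(6)].
Sum = 1040.15625.

1040.15625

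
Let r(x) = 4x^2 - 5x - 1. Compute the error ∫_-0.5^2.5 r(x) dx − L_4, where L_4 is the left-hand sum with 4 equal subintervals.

Exact integral: ∫_-0.5^2.5 r(x) dx = 3.
L_4 = 0.75.
Error = 3 − 0.75 = 2.25.

2.25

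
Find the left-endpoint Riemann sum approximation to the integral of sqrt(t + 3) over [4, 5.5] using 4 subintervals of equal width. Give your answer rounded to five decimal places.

Δt = (5.5 − 4)/4 = 0.375.
Left endpoints: 4, 4.375, 4.75, 5.125.
f(4) ≈ 2.64575, f(4.375) ≈ 2.71570, f(4.75) ≈ 2.78388, f(5.125) ≈ 2.85044.
Sum = Δt · [f(4) + f(4.375) + f(4.75) + f(5.125)].
Sum ≈ 4.12341.

4.12341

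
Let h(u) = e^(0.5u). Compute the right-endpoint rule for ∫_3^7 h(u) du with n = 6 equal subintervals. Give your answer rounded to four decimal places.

67.3414

Δu = (7 − 3)/6 = 2/3.
Right endpoints: 11/3, 13/3, 5, 17/3, 19/3, 7.
h(11/3) ≈ 6.2547, h(13/3) ≈ 8.7291, h(5) ≈ 12.1825, h(17/3) ≈ 17.0020, h(19/3) ≈ 23.7283, h(7) ≈ 33.1155.
Sum = Δu · [h(11/3) + h(13/3) + h(5) + ...].
Sum ≈ 67.3414.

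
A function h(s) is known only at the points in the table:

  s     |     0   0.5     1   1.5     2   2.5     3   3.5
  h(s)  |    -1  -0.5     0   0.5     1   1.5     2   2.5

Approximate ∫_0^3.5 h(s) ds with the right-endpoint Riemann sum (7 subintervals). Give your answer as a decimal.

Δs = 0.5.
Sum = 0.5·[(-0.5) + 0 + 0.5 + 1 + 1.5 + 2 + 2.5] = 3.5.

3.5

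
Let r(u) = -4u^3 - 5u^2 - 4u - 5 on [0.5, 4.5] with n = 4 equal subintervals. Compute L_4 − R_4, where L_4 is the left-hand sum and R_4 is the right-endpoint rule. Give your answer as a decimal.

480

L_4 = -405.
R_4 = -885.
L_4 − R_4 = 480.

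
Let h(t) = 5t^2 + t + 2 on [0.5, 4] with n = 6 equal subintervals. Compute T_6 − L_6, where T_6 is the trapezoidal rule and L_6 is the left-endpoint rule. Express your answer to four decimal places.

T_6 ≈ 122.325810.
L_6 ≈ 98.336227.
T_6 − L_6 ≈ 23.9896.

23.9896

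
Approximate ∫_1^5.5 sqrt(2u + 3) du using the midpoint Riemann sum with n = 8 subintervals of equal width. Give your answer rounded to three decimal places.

Δu = (5.5 − 1)/8 = 0.5625.
Midpoints: 1.28125, 1.84375, 2.40625, 2.96875, 3.53125, 4.09375, 4.65625, 5.21875.
f(1.28125) ≈ 2.358, f(1.84375) ≈ 2.586, f(2.40625) ≈ 2.795, f(2.96875) ≈ 2.990, f(3.53125) ≈ 3.172, f(4.09375) ≈ 3.345, f(4.65625) ≈ 3.509, f(5.21875) ≈ 3.666.
Sum = Δu · [f(1.28125) + f(1.84375) + f(2.40625) + ...].
Sum ≈ 13.737.

13.737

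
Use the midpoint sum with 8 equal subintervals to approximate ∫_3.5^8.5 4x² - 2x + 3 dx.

716.015625

Δx = (8.5 − 3.5)/8 = 0.625.
Midpoints: 3.8125, 4.4375, 5.0625, 5.6875, 6.3125, 6.9375, 7.5625, 8.1875.
f(3.8125) = 53.515625, f(4.4375) = 72.890625, f(5.0625) = 95.390625, f(5.6875) = 121.015625, f(6.3125) = 149.765625, f(6.9375) = 181.640625, f(7.5625) = 216.640625, f(8.1875) = 254.765625.
Sum = Δx · [f(3.8125) + f(4.4375) + f(5.0625) + ...].
Sum = 716.015625.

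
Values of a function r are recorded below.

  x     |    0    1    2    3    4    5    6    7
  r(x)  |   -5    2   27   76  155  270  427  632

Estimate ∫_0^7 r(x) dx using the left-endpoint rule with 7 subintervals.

952

Δx = 1.
Sum = 1·[(-5) + 2 + 27 + 76 + 155 + 270 + 427] = 952.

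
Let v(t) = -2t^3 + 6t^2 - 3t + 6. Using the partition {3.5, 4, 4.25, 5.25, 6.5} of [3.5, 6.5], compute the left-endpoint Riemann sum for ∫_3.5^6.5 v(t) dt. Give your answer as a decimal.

Subinterval widths: 0.5, 0.25, 1, 1.25.
Left endpoints: 3.5, 4, 4.25, 5.25.
v(3.5) = -16.75, v(4) = -38, v(4.25) = -51.90625, v(5.25) = -133.78125.
Sum = Σ Δt_i · v(t_i).
Sum = -237.0078125.

-237.0078125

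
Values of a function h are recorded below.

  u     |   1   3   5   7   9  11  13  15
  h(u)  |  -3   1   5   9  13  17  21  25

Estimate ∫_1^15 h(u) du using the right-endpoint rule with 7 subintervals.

182

Δu = 2.
Sum = 2·[1 + 5 + 9 + 13 + 17 + 21 + 25] = 182.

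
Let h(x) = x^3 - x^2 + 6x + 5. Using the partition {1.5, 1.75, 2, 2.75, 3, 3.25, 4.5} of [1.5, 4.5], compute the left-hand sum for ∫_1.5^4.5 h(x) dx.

Subinterval widths: 0.25, 0.25, 0.75, 0.25, 0.25, 1.25.
Left endpoints: 1.5, 1.75, 2, 2.75, 3, 3.25.
h(1.5) = 15.125, h(1.75) = 17.796875, h(2) = 21, h(2.75) = 34.734375, h(3) = 41, h(3.25) = 48.265625.
Sum = Σ Δx_i · h(x_i).
Sum = 103.24609375.

103.24609375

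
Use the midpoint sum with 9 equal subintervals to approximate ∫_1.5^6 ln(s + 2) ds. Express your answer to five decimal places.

Δs = (6 − 1.5)/9 = 0.5.
Midpoints: 1.75, 2.25, 2.75, 3.25, 3.75, 4.25, 4.75, 5.25, 5.75.
f(1.75) ≈ 1.32176, f(2.25) ≈ 1.44692, f(2.75) ≈ 1.55814, f(3.25) ≈ 1.65823, f(3.75) ≈ 1.74920, f(4.25) ≈ 1.83258, f(4.75) ≈ 1.90954, f(5.25) ≈ 1.98100, f(5.75) ≈ 2.04769.
Sum = Δs · [f(1.75) + f(2.25) + f(2.75) + ...].
Sum ≈ 7.75253.

7.75253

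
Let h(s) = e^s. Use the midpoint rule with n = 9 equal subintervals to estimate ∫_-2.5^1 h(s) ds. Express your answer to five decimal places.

2.61966

Δs = (1 − (-2.5))/9 = 7/18.
Midpoints: -83/36, -23/12, -55/36, -41/36, -0.75, -13/36, 1/36, 5/12, 29/36.
h(-83/36) ≈ 0.09970, h(-23/12) ≈ 0.14710, h(-55/36) ≈ 0.21702, h(-41/36) ≈ 0.32017, h(-0.75) ≈ 0.47237, h(-13/36) ≈ 0.69690, h(1/36) ≈ 1.02817, h(5/12) ≈ 1.51690, h(29/36) ≈ 2.23794.
Sum = Δs · [h(-83/36) + h(-23/12) + h(-55/36) + ...].
Sum ≈ 2.61966.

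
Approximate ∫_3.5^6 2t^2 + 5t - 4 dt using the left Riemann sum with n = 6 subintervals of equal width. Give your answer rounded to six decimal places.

152.436343

Δt = (6 − 3.5)/6 = 5/12.
Left endpoints: 3.5, 47/12, 13/3, 4.75, 31/6, 67/12.
f(3.5) = 38, f(47/12) = 3331/72, f(13/3) = 497/9, f(4.75) = 64.875, f(31/6) = 677/9, f(67/12) = 6211/72.
Sum = Δt · [f(3.5) + f(47/12) + f(13/3) + ...].
Sum ≈ 152.436343.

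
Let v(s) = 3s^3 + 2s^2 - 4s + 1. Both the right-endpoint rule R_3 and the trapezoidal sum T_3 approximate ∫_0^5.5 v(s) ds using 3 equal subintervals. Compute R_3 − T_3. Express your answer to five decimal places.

R_3 ≈ 1317.4537037.
T_3 ≈ 824.6307870.
R_3 − T_3 ≈ 492.82292.

492.82292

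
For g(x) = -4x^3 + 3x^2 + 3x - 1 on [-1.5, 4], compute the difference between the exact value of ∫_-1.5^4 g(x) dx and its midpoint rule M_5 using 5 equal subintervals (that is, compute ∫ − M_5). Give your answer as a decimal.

Exact integral: ∫_-1.5^4 g(x) dx = -168.4375.
M_5 = -161.7825.
Error = -168.4375 − (-161.7825) = -6.655.

-6.655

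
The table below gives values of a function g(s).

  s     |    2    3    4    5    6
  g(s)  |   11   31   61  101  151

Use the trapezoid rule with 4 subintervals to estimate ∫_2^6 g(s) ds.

274

Δs = 1.
T_4 = (1/2)·[11 + 2·31 + 2·61 + 2·101 + 151] = 274.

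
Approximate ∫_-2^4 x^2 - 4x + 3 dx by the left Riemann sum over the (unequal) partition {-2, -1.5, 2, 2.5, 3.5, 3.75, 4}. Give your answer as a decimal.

Subinterval widths: 0.5, 3.5, 0.5, 1, 0.25, 0.25.
Left endpoints: -2, -1.5, 2, 2.5, 3.5, 3.75.
f(-2) = 15, f(-1.5) = 11.25, f(2) = -1, f(2.5) = -0.75, f(3.5) = 1.25, f(3.75) = 2.0625.
Sum = Σ Δx_i · f(x_i).
Sum = 46.453125.

46.453125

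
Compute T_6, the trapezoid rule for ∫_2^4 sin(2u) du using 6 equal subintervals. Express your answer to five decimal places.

Δu = (4 − 2)/6 = 1/3.
f(2) ≈ -0.75680, f(7/3) ≈ -0.99895, f(8/3) ≈ -0.81333, f(3) ≈ -0.27942, f(10/3) ≈ 0.37415, f(11/3) ≈ 0.86750, f(4) ≈ 0.98936.
T_6 = (Δu/2)·[f(u_0) + 2f(u_1) + ... + 2f(u_{5}) + f(u_6)].
Sum ≈ -0.24459.

-0.24459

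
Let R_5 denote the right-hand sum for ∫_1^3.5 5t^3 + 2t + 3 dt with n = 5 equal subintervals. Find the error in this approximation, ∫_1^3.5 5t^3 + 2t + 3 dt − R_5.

-57.109375

Exact integral: ∫_1^3.5 f(t) dt = 205.078125.
R_5 = 262.1875.
Error = 205.078125 − 262.1875 = -57.109375.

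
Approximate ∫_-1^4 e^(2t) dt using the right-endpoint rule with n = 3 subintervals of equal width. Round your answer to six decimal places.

5151.823884

Δt = (4 − (-1))/3 = 5/3.
Right endpoints: 2/3, 7/3, 4.
f(2/3) ≈ 3.793668, f(7/3) ≈ 106.342675, f(4) ≈ 2980.957987.
Sum = Δt · [f(2/3) + f(7/3) + f(4)].
Sum ≈ 5151.823884.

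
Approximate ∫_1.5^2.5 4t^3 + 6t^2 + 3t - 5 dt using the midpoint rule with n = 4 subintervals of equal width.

Δt = (2.5 − 1.5)/4 = 0.25.
Midpoints: 1.625, 1.875, 2.125, 2.375.
f(1.625) = 32.8828125, f(1.875) = 48.0859375, f(2.125) = 66.8515625, f(2.375) = 89.5546875.
Sum = Δt · [f(1.625) + f(1.875) + f(2.125) + f(2.375)].
Sum = 59.34375.

59.34375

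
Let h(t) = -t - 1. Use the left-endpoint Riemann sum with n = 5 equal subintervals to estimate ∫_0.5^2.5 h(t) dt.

Δt = (2.5 − 0.5)/5 = 0.4.
Left endpoints: 0.5, 0.9, 1.3, 1.7, 2.1.
h(0.5) = -1.5, h(0.9) = -1.9, h(1.3) = -2.3, h(1.7) = -2.7, h(2.1) = -3.1.
Sum = Δt · [h(0.5) + h(0.9) + h(1.3) + h(1.7) + h(2.1)].
Sum = -4.6.

-4.6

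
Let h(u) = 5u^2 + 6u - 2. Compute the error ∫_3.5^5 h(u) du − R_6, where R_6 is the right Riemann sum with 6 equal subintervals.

-9.171875

Exact integral: ∫_3.5^5 h(u) du = 172.125.
R_6 = 181.296875.
Error = 172.125 − 181.296875 = -9.171875.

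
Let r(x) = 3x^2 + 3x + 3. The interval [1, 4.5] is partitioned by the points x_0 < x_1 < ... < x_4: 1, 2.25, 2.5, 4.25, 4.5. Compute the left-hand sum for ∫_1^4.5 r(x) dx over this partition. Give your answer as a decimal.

86.15625

Subinterval widths: 1.25, 0.25, 1.75, 0.25.
Left endpoints: 1, 2.25, 2.5, 4.25.
r(1) = 9, r(2.25) = 24.9375, r(2.5) = 29.25, r(4.25) = 69.9375.
Sum = Σ Δx_i · r(x_i).
Sum = 86.15625.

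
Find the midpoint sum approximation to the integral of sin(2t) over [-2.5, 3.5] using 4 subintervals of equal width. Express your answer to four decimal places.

Δt = (3.5 − (-2.5))/4 = 1.5.
Midpoints: -1.75, -0.25, 1.25, 2.75.
f(-1.75) ≈ 0.3508, f(-0.25) ≈ -0.4794, f(1.25) ≈ 0.5985, f(2.75) ≈ -0.7055.
Sum = Δt · [f(-1.75) + f(-0.25) + f(1.25) + f(2.75)].
Sum ≈ -0.3536.

-0.3536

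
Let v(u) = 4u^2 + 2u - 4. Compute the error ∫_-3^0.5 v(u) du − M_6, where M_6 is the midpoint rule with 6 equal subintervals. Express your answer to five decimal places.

Exact integral: ∫_-3^0.5 v(u) du ≈ 13.4166667.
M_6 ≈ 13.0196759.
Error ≈ 13.4166667 − 13.0196759 ≈ 0.39699.

0.39699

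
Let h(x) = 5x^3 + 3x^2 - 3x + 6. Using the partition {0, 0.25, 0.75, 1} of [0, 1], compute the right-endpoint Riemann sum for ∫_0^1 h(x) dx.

Subinterval widths: 0.25, 0.5, 0.25.
Right endpoints: 0.25, 0.75, 1.
h(0.25) = 5.515625, h(0.75) = 7.546875, h(1) = 11.
Sum = Σ Δx_i · h(x_i).
Sum = 7.90234375.

7.90234375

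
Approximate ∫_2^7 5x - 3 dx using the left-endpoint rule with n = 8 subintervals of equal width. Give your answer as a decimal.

89.6875

Δx = (7 − 2)/8 = 0.625.
Left endpoints: 2, 2.625, 3.25, 3.875, 4.5, 5.125, 5.75, 6.375.
f(2) = 7, f(2.625) = 10.125, f(3.25) = 13.25, f(3.875) = 16.375, f(4.5) = 19.5, f(5.125) = 22.625, f(5.75) = 25.75, f(6.375) = 28.875.
Sum = Δx · [f(2) + f(2.625) + f(3.25) + ...].
Sum = 89.6875.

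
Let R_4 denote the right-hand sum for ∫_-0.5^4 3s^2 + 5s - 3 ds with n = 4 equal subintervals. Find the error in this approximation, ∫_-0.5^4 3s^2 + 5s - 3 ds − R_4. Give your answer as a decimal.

-42.08203125

Exact integral: ∫_-0.5^4 f(s) ds = 90.
R_4 = 132.08203125.
Error = 90 − 132.08203125 = -42.08203125.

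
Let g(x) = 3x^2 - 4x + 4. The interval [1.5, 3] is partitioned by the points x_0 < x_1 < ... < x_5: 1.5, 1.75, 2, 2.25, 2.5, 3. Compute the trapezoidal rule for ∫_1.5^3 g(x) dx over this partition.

Subinterval widths: 0.25, 0.25, 0.25, 0.25, 0.5.
g(1.5) = 4.75, g(1.75) = 6.1875, g(2) = 8, g(2.25) = 10.1875, g(2.5) = 12.75, g(3) = 19.
On each subinterval the trapezoid contributes (Δx_i/2)·[g(x_{i-1}) + g(x_i)].
Sum = 16.21875.

16.21875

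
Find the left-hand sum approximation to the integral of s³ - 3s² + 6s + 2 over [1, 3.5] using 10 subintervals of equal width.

Δs = (3.5 − 1)/10 = 0.25.
Left endpoints: 1, 1.25, 1.5, 1.75, 2, 2.25, 2.5, 2.75, 3, 3.25.
f(1) = 6, f(1.25) = 6.765625, f(1.5) = 7.625, f(1.75) = 8.671875, f(2) = 10, f(2.25) = 11.703125, f(2.5) = 13.875, f(2.75) = 16.609375, f(3) = 20, f(3.25) = 24.140625.
Sum = Δs · [f(1) + f(1.25) + f(1.5) + ...].
Sum = 31.34765625.

31.34765625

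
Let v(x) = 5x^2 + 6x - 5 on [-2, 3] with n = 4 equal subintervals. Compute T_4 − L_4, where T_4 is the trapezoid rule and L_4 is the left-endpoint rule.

34.375

T_4 = 54.84375.
L_4 = 20.46875.
T_4 − L_4 = 34.375.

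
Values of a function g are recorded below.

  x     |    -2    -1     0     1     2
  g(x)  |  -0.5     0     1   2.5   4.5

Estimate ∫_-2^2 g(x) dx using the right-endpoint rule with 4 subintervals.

8

Δx = 1.
Sum = 1·[0 + 1 + 2.5 + 4.5] = 8.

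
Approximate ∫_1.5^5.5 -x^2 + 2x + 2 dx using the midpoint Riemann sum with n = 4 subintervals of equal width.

-18

Δx = (5.5 − 1.5)/4 = 1.
Midpoints: 2, 3, 4, 5.
f(2) = 2, f(3) = -1, f(4) = -6, f(5) = -13.
Sum = Δx · [f(2) + f(3) + f(4) + f(5)].
Sum = -18.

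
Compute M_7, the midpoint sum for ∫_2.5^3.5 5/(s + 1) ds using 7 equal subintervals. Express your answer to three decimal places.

Δs = (3.5 − 2.5)/7 = 1/7.
Midpoints: 18/7, 19/7, 20/7, 3, 22/7, 23/7, 24/7.
f(18/7) = 1.4, f(19/7) = 35/26, f(20/7) = 35/27, f(3) = 1.25, f(22/7) = 35/29, f(23/7) = 7/6, f(24/7) = 35/31.
Sum = Δs · [f(18/7) + f(19/7) + f(20/7) + ...].
Sum ≈ 1.256.

1.256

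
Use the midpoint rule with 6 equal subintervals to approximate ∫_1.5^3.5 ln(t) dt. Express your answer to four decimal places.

1.7782

Δt = (3.5 − 1.5)/6 = 1/3.
Midpoints: 5/3, 2, 7/3, 8/3, 3, 10/3.
f(5/3) ≈ 0.5108, f(2) ≈ 0.6931, f(7/3) ≈ 0.8473, f(8/3) ≈ 0.9808, f(3) ≈ 1.0986, f(10/3) ≈ 1.2040.
Sum = Δt · [f(5/3) + f(2) + f(7/3) + ...].
Sum ≈ 1.7782.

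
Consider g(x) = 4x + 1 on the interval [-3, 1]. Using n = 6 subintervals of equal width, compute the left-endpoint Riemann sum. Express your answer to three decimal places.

-17.333

Δx = (1 − (-3))/6 = 2/3.
Left endpoints: -3, -7/3, -5/3, -1, -1/3, 1/3.
g(-3) = -11, g(-7/3) = -25/3, g(-5/3) = -17/3, g(-1) = -3, g(-1/3) = -1/3, g(1/3) = 7/3.
Sum = Δx · [g(-3) + g(-7/3) + g(-5/3) + ...].
Sum ≈ -17.333.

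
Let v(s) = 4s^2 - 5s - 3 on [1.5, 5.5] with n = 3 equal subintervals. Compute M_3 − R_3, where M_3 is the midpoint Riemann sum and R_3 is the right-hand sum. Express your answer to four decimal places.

-68.4444

M_3 ≈ 132.962963.
R_3 ≈ 201.407407.
M_3 − R_3 ≈ -68.4444.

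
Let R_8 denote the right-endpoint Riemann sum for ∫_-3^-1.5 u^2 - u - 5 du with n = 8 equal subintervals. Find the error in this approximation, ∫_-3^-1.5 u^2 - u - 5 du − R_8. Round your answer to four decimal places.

Exact integral: ∫_-3^-1.5 f(u) du = 3.75.
R_8 ≈ 2.985352.
Error ≈ 3.75 − 2.985352 ≈ 0.7646.

0.7646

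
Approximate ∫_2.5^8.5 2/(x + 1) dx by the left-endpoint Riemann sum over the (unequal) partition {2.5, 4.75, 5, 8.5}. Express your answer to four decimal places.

Subinterval widths: 2.25, 0.25, 3.5.
Left endpoints: 2.5, 4.75, 5.
f(2.5) = 4/7, f(4.75) = 8/23, f(5) = 1/3.
Sum = Σ Δx_i · f(x_i).
Sum ≈ 2.5393.

2.5393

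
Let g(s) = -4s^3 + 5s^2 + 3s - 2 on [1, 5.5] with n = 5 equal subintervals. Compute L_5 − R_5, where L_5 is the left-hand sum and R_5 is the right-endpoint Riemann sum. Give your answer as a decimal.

L_5 = -398.43.
R_5 = -850.005.
L_5 − R_5 = 451.575.

451.575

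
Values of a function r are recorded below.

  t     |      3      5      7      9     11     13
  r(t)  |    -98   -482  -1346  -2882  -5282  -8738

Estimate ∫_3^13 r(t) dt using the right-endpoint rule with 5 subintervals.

-37460

Δt = 2.
Sum = 2·[(-482) + (-1346) + (-2882) + (-5282) + (-8738)] = -37460.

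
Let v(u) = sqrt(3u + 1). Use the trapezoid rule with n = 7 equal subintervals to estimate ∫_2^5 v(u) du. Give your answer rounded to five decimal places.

10.10367

Δu = (5 − 2)/7 = 3/7.
v(2) ≈ 2.64575, v(17/7) ≈ 2.87849, v(20/7) ≈ 3.09377, v(23/7) ≈ 3.29502, v(26/7) ≈ 3.48466, v(29/7) ≈ 3.66450, v(32/7) ≈ 3.83592, v(5) ≈ 4.00000.
T_7 = (Δu/2)·[v(u_0) + 2v(u_1) + ... + 2v(u_{6}) + v(u_7)].
Sum ≈ 10.10367.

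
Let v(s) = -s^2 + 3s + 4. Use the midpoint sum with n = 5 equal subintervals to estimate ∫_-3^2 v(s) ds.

1.25

Δs = (2 − (-3))/5 = 1.
Midpoints: -2.5, -1.5, -0.5, 0.5, 1.5.
v(-2.5) = -9.75, v(-1.5) = -2.75, v(-0.5) = 2.25, v(0.5) = 5.25, v(1.5) = 6.25.
Sum = Δs · [v(-2.5) + v(-1.5) + v(-0.5) + v(0.5) + v(1.5)].
Sum = 1.25.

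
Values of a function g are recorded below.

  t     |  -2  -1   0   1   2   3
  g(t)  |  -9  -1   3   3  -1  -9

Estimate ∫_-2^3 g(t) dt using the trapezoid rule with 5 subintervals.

Δt = 1.
T_5 = (1/2)·[(-9) + 2·(-1) + 2·3 + 2·3 + 2·(-1) + (-9)] = -5.

-5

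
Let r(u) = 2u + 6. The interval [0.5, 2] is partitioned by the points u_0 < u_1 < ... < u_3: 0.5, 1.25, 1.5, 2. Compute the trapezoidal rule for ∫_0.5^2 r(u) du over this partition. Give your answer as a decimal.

Subinterval widths: 0.75, 0.25, 0.5.
r(0.5) = 7, r(1.25) = 8.5, r(1.5) = 9, r(2) = 10.
On each subinterval the trapezoid contributes (Δu_i/2)·[r(u_{i-1}) + r(u_i)].
Sum = 12.75.

12.75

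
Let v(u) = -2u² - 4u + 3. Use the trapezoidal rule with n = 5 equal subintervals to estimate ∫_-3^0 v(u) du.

Δu = (0 − (-3))/5 = 0.6.
v(-3) = -3, v(-2.4) = 1.08, v(-1.8) = 3.72, v(-1.2) = 4.92, v(-0.6) = 4.68, v(0) = 3.
T_5 = (Δu/2)·[v(u_0) + 2v(u_1) + ... + 2v(u_{4}) + v(u_5)].
Sum = 8.64.

8.64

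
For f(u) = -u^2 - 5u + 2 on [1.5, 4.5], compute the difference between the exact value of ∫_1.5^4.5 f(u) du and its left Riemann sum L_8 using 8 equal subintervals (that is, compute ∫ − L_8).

Exact integral: ∫_1.5^4.5 f(u) du = -68.25.
L_8 = -62.1328125.
Error = -68.25 − (-62.1328125) = -6.1171875.

-6.1171875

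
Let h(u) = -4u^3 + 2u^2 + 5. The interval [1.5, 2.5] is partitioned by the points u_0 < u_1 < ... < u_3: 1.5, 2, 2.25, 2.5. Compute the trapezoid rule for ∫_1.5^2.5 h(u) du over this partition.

-21.359375

Subinterval widths: 0.5, 0.25, 0.25.
h(1.5) = -4, h(2) = -19, h(2.25) = -30.4375, h(2.5) = -45.
On each subinterval the trapezoid contributes (Δu_i/2)·[h(u_{i-1}) + h(u_i)].
Sum = -21.359375.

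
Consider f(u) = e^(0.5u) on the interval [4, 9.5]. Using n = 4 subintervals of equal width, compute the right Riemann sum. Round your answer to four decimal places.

299.2315

Δu = (9.5 − 4)/4 = 1.375.
Right endpoints: 5.375, 6.75, 8.125, 9.5.
f(5.375) ≈ 14.6949, f(6.75) ≈ 29.2243, f(8.125) ≈ 58.1194, f(9.5) ≈ 115.5843.
Sum = Δu · [f(5.375) + f(6.75) + f(8.125) + f(9.5)].
Sum ≈ 299.2315.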